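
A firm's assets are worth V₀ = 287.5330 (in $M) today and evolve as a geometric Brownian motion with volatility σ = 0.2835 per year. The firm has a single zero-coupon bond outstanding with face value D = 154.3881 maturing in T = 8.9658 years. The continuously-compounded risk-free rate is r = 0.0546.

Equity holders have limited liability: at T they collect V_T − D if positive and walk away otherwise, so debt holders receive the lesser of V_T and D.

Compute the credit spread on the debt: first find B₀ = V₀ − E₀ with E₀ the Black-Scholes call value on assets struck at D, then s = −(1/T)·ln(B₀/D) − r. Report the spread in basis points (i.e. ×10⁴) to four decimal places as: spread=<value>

spread=71.4700

d₁ = [ln(V₀/D) + (r + σ²/2)T] / (σ√T)
   = [ln(287.5330/154.3881) + (0.0546 + 0.5·0.2835²)·8.9658] / (0.2835·√8.9658)
   = [0.621868 + 0.849833] / 0.848883 = 1.733693
d₂ = d₁ − σ√T = 1.733693 − 0.848883 = 0.884810
N(d₁) = 0.958514,  N(d₂) = 0.811871,  e^(−rT) = 0.612913
E₀ = V₀·N(d₁) − D·e^(−rT)·N(d₂)
   = 287.5330·0.958514 − 154.3881·0.612913·0.811871 = 198.779906
B₀ = V₀ − E₀ = 287.5330 − 198.779906 = 88.753094
spread = −(1/T)·ln(B₀/D) − r = −(1/8.9658)·ln(88.753094/154.3881) − 0.0546 = 0.00714700
in basis points: 0.00714700 × 10⁴ = 71.4700 bp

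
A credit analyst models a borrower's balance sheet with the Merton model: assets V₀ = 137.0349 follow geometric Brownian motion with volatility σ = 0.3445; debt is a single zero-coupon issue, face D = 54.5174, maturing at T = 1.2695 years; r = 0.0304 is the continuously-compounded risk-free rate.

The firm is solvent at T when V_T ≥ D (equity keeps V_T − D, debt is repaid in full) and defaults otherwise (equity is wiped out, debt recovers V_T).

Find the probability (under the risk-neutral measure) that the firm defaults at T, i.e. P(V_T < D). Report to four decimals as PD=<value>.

PD=0.0113

d₁ = [ln(V₀/D) + (r + σ²/2)T] / (σ√T)
   = [ln(137.0349/54.5174) + (0.0304 + 0.5·0.3445²)·1.2695] / (0.3445·√1.2695)
   = [0.921716 + 0.113925] / 0.388155 = 2.668109
d₂ = d₁ − σ√T = 2.668109 − 0.388155 = 2.279954
risk-neutral PD = N(−d₂) = N(-2.279954) = 0.011305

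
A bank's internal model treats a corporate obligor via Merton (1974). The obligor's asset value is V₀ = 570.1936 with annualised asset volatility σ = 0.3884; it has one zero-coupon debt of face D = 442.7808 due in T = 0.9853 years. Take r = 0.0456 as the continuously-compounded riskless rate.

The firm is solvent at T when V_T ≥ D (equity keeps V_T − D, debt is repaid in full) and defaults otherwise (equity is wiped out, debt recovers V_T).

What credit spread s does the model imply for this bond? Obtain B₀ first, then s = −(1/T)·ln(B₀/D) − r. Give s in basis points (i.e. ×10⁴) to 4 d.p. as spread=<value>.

spread=583.0911

d₁ = [ln(V₀/D) + (r + σ²/2)T] / (σ√T)
   = [ln(570.1936/442.7808) + (0.0456 + 0.5·0.3884²)·0.9853] / (0.3884·√0.9853)
   = [0.252901 + 0.119248] / 0.385535 = 0.965281
d₂ = d₁ − σ√T = 0.965281 − 0.385535 = 0.579746
N(d₁) = 0.832798,  N(d₂) = 0.718957,  e^(−rT) = 0.956065
E₀ = V₀·N(d₁) − D·e^(−rT)·N(d₂)
   = 570.1936·0.832798 − 442.7808·0.956065·0.718957 = 170.502024
B₀ = V₀ − E₀ = 570.1936 − 170.502024 = 399.691576
spread = −(1/T)·ln(B₀/D) − r = −(1/0.9853)·ln(399.691576/442.7808) − 0.0456 = 0.05830911
in basis points: 0.05830911 × 10⁴ = 583.0911 bp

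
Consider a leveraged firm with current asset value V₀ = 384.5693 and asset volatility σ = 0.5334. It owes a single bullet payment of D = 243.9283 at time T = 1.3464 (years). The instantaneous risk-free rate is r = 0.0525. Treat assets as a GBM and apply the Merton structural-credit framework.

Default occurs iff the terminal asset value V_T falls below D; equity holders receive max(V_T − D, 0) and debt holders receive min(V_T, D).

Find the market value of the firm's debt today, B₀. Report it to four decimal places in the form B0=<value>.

B0=207.7199

d₁ = [ln(V₀/D) + (r + σ²/2)T] / (σ√T)
   = [ln(384.5693/243.9283) + (0.0525 + 0.5·0.5334²)·1.3464] / (0.5334·√1.3464)
   = [0.455250 + 0.262222] / 0.618928 = 1.159217
d₂ = d₁ − σ√T = 1.159217 − 0.618928 = 0.540289
N(d₁) = 0.876816,  N(d₂) = 0.705501,  e^(−rT) = 0.931754
E₀ = V₀·N(d₁) − D·e^(−rT)·N(d₂)
   = 384.5693·0.876816 − 243.9283·0.931754·0.705501 = 176.849364
B₀ = V₀ − E₀ = 384.5693 − 176.849364 = 207.719936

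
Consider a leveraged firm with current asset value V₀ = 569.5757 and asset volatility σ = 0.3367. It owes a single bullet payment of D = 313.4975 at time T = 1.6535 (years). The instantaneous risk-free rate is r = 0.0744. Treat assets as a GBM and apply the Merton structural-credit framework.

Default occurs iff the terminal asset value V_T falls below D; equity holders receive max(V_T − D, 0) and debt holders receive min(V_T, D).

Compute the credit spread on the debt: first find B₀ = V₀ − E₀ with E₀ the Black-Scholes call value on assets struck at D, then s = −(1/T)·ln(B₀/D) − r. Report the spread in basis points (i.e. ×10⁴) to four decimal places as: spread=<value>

d₁ = [ln(V₀/D) + (r + σ²/2)T] / (σ√T)
   = [ln(569.5757/313.4975) + (0.0744 + 0.5·0.3367²)·1.6535] / (0.3367·√1.6535)
   = [0.597100 + 0.216746] / 0.432957 = 1.879739
d₂ = d₁ − σ√T = 1.879739 − 0.432957 = 1.446781
N(d₁) = 0.969928,  N(d₂) = 0.926021,  e^(−rT) = 0.884246
E₀ = V₀·N(d₁) − D·e^(−rT)·N(d₂)
   = 569.5757·0.969928 − 313.4975·0.884246·0.926021 = 295.746370
B₀ = V₀ − E₀ = 569.5757 − 295.746370 = 273.829330
spread = −(1/T)·ln(B₀/D) − r = −(1/1.6535)·ln(273.829330/313.4975) − 0.0744 = 0.00741818
in basis points: 0.00741818 × 10⁴ = 74.1818 bp

spread=74.1818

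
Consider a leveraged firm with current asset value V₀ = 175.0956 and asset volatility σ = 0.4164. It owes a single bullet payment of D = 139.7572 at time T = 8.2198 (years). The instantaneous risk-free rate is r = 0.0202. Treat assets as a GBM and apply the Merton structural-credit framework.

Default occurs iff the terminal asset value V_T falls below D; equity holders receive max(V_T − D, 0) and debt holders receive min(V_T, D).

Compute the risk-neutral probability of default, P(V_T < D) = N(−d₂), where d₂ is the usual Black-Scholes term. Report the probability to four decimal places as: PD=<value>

PD=0.6060

d₁ = [ln(V₀/D) + (r + σ²/2)T] / (σ√T)
   = [ln(175.0956/139.7572) + (0.0202 + 0.5·0.4164²)·8.2198] / (0.4164·√8.2198)
   = [0.225425 + 0.878651] / 1.193827 = 0.924821
d₂ = d₁ − σ√T = 0.924821 − 1.193827 = -0.269005
risk-neutral PD = N(−d₂) = N(0.269005) = 0.606037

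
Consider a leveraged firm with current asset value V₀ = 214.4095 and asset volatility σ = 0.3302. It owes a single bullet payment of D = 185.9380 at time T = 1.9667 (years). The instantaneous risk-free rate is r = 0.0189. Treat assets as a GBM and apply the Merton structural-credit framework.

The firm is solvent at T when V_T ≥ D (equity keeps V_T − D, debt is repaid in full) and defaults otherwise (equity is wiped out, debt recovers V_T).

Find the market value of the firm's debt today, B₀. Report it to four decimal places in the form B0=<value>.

d₁ = [ln(V₀/D) + (r + σ²/2)T] / (σ√T)
   = [ln(214.4095/185.9380) + (0.0189 + 0.5·0.3302²)·1.9667] / (0.3302·√1.9667)
   = [0.142474 + 0.144387] / 0.463069 = 0.619479
d₂ = d₁ − σ√T = 0.619479 − 0.463069 = 0.156409
N(d₁) = 0.732200,  N(d₂) = 0.562145,  e^(−rT) = 0.963512
E₀ = V₀·N(d₁) − D·e^(−rT)·N(d₂)
   = 214.4095·0.732200 − 185.9380·0.963512·0.562145 = 56.280352
B₀ = V₀ − E₀ = 214.4095 − 56.280352 = 158.129148

B0=158.1291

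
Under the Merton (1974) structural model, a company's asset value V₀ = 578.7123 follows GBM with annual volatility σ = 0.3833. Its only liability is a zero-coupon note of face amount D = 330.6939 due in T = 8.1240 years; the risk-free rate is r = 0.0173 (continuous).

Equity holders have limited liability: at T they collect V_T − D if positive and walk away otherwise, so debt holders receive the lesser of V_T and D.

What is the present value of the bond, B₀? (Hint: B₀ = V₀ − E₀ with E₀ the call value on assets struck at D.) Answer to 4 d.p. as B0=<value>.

B0=222.5477

d₁ = [ln(V₀/D) + (r + σ²/2)T] / (σ√T)
   = [ln(578.7123/330.6939) + (0.0173 + 0.5·0.3833²)·8.1240] / (0.3833·√8.1240)
   = [0.559612 + 0.737330] / 1.092506 = 1.187126
d₂ = d₁ − σ√T = 1.187126 − 1.092506 = 0.094620
N(d₁) = 0.882411,  N(d₂) = 0.537692,  e^(−rT) = 0.868884
E₀ = V₀·N(d₁) − D·e^(−rT)·N(d₂)
   = 578.7123·0.882411 − 330.6939·0.868884·0.537692 = 356.164595
B₀ = V₀ − E₀ = 578.7123 − 356.164595 = 222.547705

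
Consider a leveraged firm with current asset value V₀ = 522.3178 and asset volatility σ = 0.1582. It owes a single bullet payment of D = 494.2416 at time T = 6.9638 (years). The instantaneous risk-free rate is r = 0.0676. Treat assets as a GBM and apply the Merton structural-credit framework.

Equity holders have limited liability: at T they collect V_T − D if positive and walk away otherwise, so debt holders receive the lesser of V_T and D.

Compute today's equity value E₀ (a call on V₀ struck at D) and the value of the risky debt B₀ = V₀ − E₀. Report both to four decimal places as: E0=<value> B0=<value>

d₁ = [ln(V₀/D) + (r + σ²/2)T] / (σ√T)
   = [ln(522.3178/494.2416) + (0.0676 + 0.5·0.1582²)·6.9638] / (0.1582·√6.9638)
   = [0.055252 + 0.557895] / 0.417474 = 1.468706
d₂ = d₁ − σ√T = 1.468706 − 0.417474 = 1.051232
N(d₁) = 0.929044,  N(d₂) = 0.853424,  e^(−rT) = 0.624532
E₀ = V₀·N(d₁) − D·e^(−rT)·N(d₂)
   = 522.3178·0.929044 − 494.2416·0.624532·0.853424 = 221.830014
B₀ = V₀ − E₀ = 522.3178 − 221.830014 = 300.487786

E0=221.8300 B0=300.4878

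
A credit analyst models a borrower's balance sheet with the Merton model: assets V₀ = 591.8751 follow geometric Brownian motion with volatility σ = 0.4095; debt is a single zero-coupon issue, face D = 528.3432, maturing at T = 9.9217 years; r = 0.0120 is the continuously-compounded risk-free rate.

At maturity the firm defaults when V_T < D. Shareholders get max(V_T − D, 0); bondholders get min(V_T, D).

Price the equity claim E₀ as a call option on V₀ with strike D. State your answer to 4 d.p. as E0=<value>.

E0=320.1599

d₁ = [ln(V₀/D) + (r + σ²/2)T] / (σ√T)
   = [ln(591.8751/528.3432) + (0.0120 + 0.5·0.4095²)·9.9217] / (0.4095·√9.9217)
   = [0.113550 + 0.950947] / 1.289873 = 0.825272
d₂ = d₁ − σ√T = 0.825272 − 1.289873 = -0.464601
N(d₁) = 0.795391,  N(d₂) = 0.321109,  e^(−rT) = 0.887754
E₀ = V₀·N(d₁) − D·e^(−rT)·N(d₂)
   = 591.8751·0.795391 − 528.3432·0.887754·0.321109 = 320.159946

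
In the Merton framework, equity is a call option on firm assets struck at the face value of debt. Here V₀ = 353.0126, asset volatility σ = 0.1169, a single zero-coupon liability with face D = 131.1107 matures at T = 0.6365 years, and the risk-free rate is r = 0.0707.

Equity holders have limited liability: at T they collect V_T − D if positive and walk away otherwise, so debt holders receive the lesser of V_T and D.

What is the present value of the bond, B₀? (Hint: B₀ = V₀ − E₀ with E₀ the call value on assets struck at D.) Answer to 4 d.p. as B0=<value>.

B0=125.3414

d₁ = [ln(V₀/D) + (r + σ²/2)T] / (σ√T)
   = [ln(353.0126/131.1107) + (0.0707 + 0.5·0.1169²)·0.6365] / (0.1169·√0.6365)
   = [0.990462 + 0.049350] / 0.093264 = 11.149127
d₂ = d₁ − σ√T = 11.149127 − 0.093264 = 11.055863
N(d₁) = 1.000000,  N(d₂) = 1.000000,  e^(−rT) = 0.955997
E₀ = V₀·N(d₁) − D·e^(−rT)·N(d₂)
   = 353.0126·1.000000 − 131.1107·0.955997·1.000000 = 227.671170
B₀ = V₀ − E₀ = 353.0126 − 227.671170 = 125.341430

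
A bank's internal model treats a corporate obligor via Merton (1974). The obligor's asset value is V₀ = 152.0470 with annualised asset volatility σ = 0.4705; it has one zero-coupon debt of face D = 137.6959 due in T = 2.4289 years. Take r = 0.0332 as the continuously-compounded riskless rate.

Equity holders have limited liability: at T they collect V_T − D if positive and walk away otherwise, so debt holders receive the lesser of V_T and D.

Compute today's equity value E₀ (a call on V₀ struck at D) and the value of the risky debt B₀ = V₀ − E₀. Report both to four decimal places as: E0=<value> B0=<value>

E0=53.5700 B0=98.4770

d₁ = [ln(V₀/D) + (r + σ²/2)T] / (σ√T)
   = [ln(152.0470/137.6959) + (0.0332 + 0.5·0.4705²)·2.4289] / (0.4705·√2.4289)
   = [0.099142 + 0.349483] / 0.733271 = 0.611813
d₂ = d₁ − σ√T = 0.611813 − 0.733271 = -0.121458
N(d₁) = 0.729669,  N(d₂) = 0.451664,  e^(−rT) = 0.922526
E₀ = V₀·N(d₁) − D·e^(−rT)·N(d₂)
   = 152.0470·0.729669 − 137.6959·0.922526·0.451664 = 53.569988
B₀ = V₀ − E₀ = 152.0470 − 53.569988 = 98.477012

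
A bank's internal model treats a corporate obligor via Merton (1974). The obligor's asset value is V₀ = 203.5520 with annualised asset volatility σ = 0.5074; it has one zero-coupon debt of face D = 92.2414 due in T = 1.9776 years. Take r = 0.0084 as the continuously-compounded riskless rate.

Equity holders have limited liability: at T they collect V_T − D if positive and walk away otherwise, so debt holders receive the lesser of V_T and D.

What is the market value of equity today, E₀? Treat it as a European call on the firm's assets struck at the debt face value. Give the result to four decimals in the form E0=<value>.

d₁ = [ln(V₀/D) + (r + σ²/2)T] / (σ√T)
   = [ln(203.5520/92.2414) + (0.0084 + 0.5·0.5074²)·1.9776] / (0.5074·√1.9776)
   = [0.791512 + 0.271183] / 0.713542 = 1.489324
d₂ = d₁ − σ√T = 1.489324 − 0.713542 = 0.775782
N(d₁) = 0.931799,  N(d₂) = 0.781061,  e^(−rT) = 0.983525
E₀ = V₀·N(d₁) − D·e^(−rT)·N(d₂)
   = 203.5520·0.931799 − 92.2414·0.983525·0.781061 = 118.810310

E0=118.8103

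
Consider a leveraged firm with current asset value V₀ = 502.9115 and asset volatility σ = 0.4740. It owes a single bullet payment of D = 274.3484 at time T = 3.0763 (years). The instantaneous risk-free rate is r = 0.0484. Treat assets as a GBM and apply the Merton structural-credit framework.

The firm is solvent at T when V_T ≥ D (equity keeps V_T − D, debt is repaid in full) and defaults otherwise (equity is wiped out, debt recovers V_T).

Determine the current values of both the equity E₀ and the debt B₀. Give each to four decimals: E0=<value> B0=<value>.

d₁ = [ln(V₀/D) + (r + σ²/2)T] / (σ√T)
   = [ln(502.9115/274.3484) + (0.0484 + 0.5·0.4740²)·3.0763] / (0.4740·√3.0763)
   = [0.606015 + 0.494478] / 0.831367 = 1.323716
d₂ = d₁ − σ√T = 1.323716 − 0.831367 = 0.492349
N(d₁) = 0.907201,  N(d₂) = 0.688764,  e^(−rT) = 0.861661
E₀ = V₀·N(d₁) − D·e^(−rT)·N(d₂)
   = 502.9115·0.907201 − 274.3484·0.861661·0.688764 = 293.421377
B₀ = V₀ − E₀ = 502.9115 − 293.421377 = 209.490123

E0=293.4214 B0=209.4901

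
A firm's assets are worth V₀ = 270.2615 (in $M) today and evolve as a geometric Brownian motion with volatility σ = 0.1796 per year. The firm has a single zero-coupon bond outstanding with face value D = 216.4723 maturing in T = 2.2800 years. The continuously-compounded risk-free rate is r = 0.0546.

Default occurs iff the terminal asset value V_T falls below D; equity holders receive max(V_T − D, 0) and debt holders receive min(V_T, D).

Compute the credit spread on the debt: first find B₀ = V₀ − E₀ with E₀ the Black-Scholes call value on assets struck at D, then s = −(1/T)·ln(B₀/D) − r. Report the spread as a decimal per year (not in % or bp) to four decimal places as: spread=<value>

spread=0.0068

d₁ = [ln(V₀/D) + (r + σ²/2)T] / (σ√T)
   = [ln(270.2615/216.4723) + (0.0546 + 0.5·0.1796²)·2.2800] / (0.1796·√2.2800)
   = [0.221927 + 0.161260] / 0.271190 = 1.412985
d₂ = d₁ − σ√T = 1.412985 − 0.271190 = 1.141795
N(d₁) = 0.921170,  N(d₂) = 0.873230,  e^(−rT) = 0.882949
E₀ = V₀·N(d₁) − D·e^(−rT)·N(d₂)
   = 270.2615·0.921170 − 216.4723·0.882949·0.873230 = 82.052781
B₀ = V₀ − E₀ = 270.2615 − 82.052781 = 188.208719
spread = −(1/T)·ln(B₀/D) − r = −(1/2.2800)·ln(188.208719/216.4723) − 0.0546 = 0.00676449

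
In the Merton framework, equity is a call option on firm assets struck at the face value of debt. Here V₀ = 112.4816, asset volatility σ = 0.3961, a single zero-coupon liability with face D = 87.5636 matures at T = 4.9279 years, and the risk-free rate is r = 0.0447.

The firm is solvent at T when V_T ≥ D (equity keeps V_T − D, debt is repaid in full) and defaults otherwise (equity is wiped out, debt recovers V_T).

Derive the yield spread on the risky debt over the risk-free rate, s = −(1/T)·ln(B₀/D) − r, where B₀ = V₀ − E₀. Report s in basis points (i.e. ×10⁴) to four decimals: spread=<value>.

d₁ = [ln(V₀/D) + (r + σ²/2)T] / (σ√T)
   = [ln(112.4816/87.5636) + (0.0447 + 0.5·0.3961²)·4.9279] / (0.3961·√4.9279)
   = [0.250424 + 0.606859] / 0.879297 = 0.974964
d₂ = d₁ − σ√T = 0.974964 − 0.879297 = 0.095667
N(d₁) = 0.835211,  N(d₂) = 0.538107,  e^(−rT) = 0.802296
E₀ = V₀·N(d₁) − D·e^(−rT)·N(d₂)
   = 112.4816·0.835211 − 87.5636·0.802296·0.538107 = 56.142767
B₀ = V₀ − E₀ = 112.4816 − 56.142767 = 56.338833
spread = −(1/T)·ln(B₀/D) − r = −(1/4.9279)·ln(56.338833/87.5636) − 0.0447 = 0.04478667
in basis points: 0.04478667 × 10⁴ = 447.8667 bp

spread=447.8667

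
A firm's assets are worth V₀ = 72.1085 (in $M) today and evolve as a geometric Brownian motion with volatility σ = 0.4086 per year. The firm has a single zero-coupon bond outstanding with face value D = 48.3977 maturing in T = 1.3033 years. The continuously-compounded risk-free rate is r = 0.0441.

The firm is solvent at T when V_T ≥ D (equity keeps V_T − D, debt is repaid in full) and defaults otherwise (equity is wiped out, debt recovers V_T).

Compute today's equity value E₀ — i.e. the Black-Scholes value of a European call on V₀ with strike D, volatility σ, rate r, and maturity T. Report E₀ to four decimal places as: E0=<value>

d₁ = [ln(V₀/D) + (r + σ²/2)T] / (σ√T)
   = [ln(72.1085/48.3977) + (0.0441 + 0.5·0.4086²)·1.3033] / (0.4086·√1.3033)
   = [0.398720 + 0.166271] / 0.466467 = 1.211214
d₂ = d₁ − σ√T = 1.211214 − 0.466467 = 0.744747
N(d₁) = 0.887093,  N(d₂) = 0.771788,  e^(−rT) = 0.944145
E₀ = V₀·N(d₁) − D·e^(−rT)·N(d₂)
   = 72.1085·0.887093 − 48.3977·0.944145·0.771788 = 28.700552

E0=28.7006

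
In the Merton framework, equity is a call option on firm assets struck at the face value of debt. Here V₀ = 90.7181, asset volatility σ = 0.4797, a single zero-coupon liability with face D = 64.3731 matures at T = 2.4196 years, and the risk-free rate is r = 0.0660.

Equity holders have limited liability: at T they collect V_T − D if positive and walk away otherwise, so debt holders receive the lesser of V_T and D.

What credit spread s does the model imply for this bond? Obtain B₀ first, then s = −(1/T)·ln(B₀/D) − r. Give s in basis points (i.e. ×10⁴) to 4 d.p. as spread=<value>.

spread=612.9468

d₁ = [ln(V₀/D) + (r + σ²/2)T] / (σ√T)
   = [ln(90.7181/64.3731) + (0.0660 + 0.5·0.4797²)·2.4196] / (0.4797·√2.4196)
   = [0.343061 + 0.438083] / 0.746176 = 1.046863
d₂ = d₁ − σ√T = 1.046863 − 0.746176 = 0.300686
N(d₁) = 0.852419,  N(d₂) = 0.618173,  e^(−rT) = 0.852405
E₀ = V₀·N(d₁) − D·e^(−rT)·N(d₂)
   = 90.7181·0.852419 − 64.3731·0.852405·0.618173 = 43.409427
B₀ = V₀ − E₀ = 90.7181 − 43.409427 = 47.308673
spread = −(1/T)·ln(B₀/D) − r = −(1/2.4196)·ln(47.308673/64.3731) − 0.0660 = 0.06129468
in basis points: 0.06129468 × 10⁴ = 612.9468 bp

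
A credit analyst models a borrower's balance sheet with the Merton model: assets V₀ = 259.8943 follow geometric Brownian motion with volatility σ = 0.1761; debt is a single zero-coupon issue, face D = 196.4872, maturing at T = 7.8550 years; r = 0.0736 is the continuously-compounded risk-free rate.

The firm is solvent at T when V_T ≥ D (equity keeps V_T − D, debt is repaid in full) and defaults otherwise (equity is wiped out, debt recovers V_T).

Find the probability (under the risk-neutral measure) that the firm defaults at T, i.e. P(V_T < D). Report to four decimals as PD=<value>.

d₁ = [ln(V₀/D) + (r + σ²/2)T] / (σ√T)
   = [ln(259.8943/196.4872) + (0.0736 + 0.5·0.1761²)·7.8550] / (0.1761·√7.8550)
   = [0.279678 + 0.699925] / 0.493551 = 1.984803
d₂ = d₁ − σ√T = 1.984803 − 0.493551 = 1.491251
risk-neutral PD = N(−d₂) = N(-1.491251) = 0.067948

PD=0.0679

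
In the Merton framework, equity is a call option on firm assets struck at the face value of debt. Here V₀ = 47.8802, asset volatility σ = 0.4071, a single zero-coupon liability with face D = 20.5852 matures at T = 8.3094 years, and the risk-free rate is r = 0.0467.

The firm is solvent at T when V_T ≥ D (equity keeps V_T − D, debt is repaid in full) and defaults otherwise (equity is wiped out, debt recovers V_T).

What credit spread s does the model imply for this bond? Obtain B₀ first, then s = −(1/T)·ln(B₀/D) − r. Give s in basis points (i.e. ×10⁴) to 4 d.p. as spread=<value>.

spread=191.7339

d₁ = [ln(V₀/D) + (r + σ²/2)T] / (σ√T)
   = [ln(47.8802/20.5852) + (0.0467 + 0.5·0.4071²)·8.3094] / (0.4071·√8.3094)
   = [0.844130 + 1.076609] / 1.173508 = 1.636750
d₂ = d₁ − σ√T = 1.636750 − 1.173508 = 0.463242
N(d₁) = 0.949159,  N(d₂) = 0.678405,  e^(−rT) = 0.678379
E₀ = V₀·N(d₁) − D·e^(−rT)·N(d₂)
   = 47.8802·0.949159 − 20.5852·0.678379·0.678405 = 35.972276
B₀ = V₀ − E₀ = 47.8802 − 35.972276 = 11.907924
spread = −(1/T)·ln(B₀/D) − r = −(1/8.3094)·ln(11.907924/20.5852) − 0.0467 = 0.01917339
in basis points: 0.01917339 × 10⁴ = 191.7339 bp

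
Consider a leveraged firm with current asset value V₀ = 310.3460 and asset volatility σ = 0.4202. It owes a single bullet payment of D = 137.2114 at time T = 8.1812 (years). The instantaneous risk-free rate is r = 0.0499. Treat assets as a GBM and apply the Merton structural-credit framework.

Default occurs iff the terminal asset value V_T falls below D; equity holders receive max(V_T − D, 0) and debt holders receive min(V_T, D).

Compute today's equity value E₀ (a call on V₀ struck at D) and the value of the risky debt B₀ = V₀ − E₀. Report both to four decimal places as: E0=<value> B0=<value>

E0=233.6227 B0=76.7233

d₁ = [ln(V₀/D) + (r + σ²/2)T] / (σ√T)
   = [ln(310.3460/137.2114) + (0.0499 + 0.5·0.4202²)·8.1812] / (0.4202·√8.1812)
   = [0.816165 + 1.130511] / 1.201890 = 1.619680
d₂ = d₁ − σ√T = 1.619680 − 1.201890 = 0.417790
N(d₁) = 0.947349,  N(d₂) = 0.661950,  e^(−rT) = 0.664818
E₀ = V₀·N(d₁) − D·e^(−rT)·N(d₂)
   = 310.3460·0.947349 − 137.2114·0.664818·0.661950 = 233.622651
B₀ = V₀ − E₀ = 310.3460 − 233.622651 = 76.723349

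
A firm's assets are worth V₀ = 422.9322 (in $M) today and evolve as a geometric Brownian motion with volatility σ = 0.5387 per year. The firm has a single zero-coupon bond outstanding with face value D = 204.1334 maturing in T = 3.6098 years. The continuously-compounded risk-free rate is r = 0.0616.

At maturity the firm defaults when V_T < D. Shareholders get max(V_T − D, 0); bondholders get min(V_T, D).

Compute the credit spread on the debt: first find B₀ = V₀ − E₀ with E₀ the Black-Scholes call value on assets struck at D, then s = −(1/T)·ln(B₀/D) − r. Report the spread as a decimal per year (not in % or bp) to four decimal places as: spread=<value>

d₁ = [ln(V₀/D) + (r + σ²/2)T] / (σ√T)
   = [ln(422.9322/204.1334) + (0.0616 + 0.5·0.5387²)·3.6098] / (0.5387·√3.6098)
   = [0.728438 + 0.746141] / 1.023502 = 1.440720
d₂ = d₁ − σ√T = 1.440720 − 1.023502 = 0.417219
N(d₁) = 0.925168,  N(d₂) = 0.661741,  e^(−rT) = 0.800624
E₀ = V₀·N(d₁) − D·e^(−rT)·N(d₂)
   = 422.9322·0.925168 − 204.1334·0.800624·0.661741 = 283.132374
B₀ = V₀ − E₀ = 422.9322 − 283.132374 = 139.799826
spread = −(1/T)·ln(B₀/D) − r = −(1/3.6098)·ln(139.799826/204.1334) − 0.0616 = 0.04327066

spread=0.0433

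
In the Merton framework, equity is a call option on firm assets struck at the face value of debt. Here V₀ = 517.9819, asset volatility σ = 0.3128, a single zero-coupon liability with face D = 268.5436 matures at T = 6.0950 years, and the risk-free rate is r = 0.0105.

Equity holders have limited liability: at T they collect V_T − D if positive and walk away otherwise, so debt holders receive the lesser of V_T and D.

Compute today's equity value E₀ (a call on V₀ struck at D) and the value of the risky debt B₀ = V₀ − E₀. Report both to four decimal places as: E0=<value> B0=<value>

d₁ = [ln(V₀/D) + (r + σ²/2)T] / (σ√T)
   = [ln(517.9819/268.5436) + (0.0105 + 0.5·0.3128²)·6.0950] / (0.3128·√6.0950)
   = [0.656927 + 0.362177] / 0.772242 = 1.319668
d₂ = d₁ − σ√T = 1.319668 − 0.772242 = 0.547426
N(d₁) = 0.906527,  N(d₂) = 0.707957,  e^(−rT) = 0.938007
E₀ = V₀·N(d₁) − D·e^(−rT)·N(d₂)
   = 517.9819·0.906527 − 268.5436·0.938007·0.707957 = 291.233203
B₀ = V₀ − E₀ = 517.9819 − 291.233203 = 226.748697

E0=291.2332 B0=226.7487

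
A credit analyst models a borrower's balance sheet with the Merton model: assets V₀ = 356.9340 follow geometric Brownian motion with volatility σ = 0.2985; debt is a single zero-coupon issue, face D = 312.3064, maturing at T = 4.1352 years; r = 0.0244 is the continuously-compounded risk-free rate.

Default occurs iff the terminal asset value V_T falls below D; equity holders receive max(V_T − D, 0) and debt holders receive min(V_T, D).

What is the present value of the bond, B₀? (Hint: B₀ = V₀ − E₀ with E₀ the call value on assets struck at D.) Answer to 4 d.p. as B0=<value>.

B0=237.9871

d₁ = [ln(V₀/D) + (r + σ²/2)T] / (σ√T)
   = [ln(356.9340/312.3064) + (0.0244 + 0.5·0.2985²)·4.1352] / (0.2985·√4.1352)
   = [0.133566 + 0.285127] / 0.607005 = 0.689768
d₂ = d₁ − σ√T = 0.689768 − 0.607005 = 0.082762
N(d₁) = 0.754830,  N(d₂) = 0.532980,  e^(−rT) = 0.904024
E₀ = V₀·N(d₁) − D·e^(−rT)·N(d₂)
   = 356.9340·0.754830 − 312.3064·0.904024·0.532980 = 118.946885
B₀ = V₀ − E₀ = 356.9340 − 118.946885 = 237.987115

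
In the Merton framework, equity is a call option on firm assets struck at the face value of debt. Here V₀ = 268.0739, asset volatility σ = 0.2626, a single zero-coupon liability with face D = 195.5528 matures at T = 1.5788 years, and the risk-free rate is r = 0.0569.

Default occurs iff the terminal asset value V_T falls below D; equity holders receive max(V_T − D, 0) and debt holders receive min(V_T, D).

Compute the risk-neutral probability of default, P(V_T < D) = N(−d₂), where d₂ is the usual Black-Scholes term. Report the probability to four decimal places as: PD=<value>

PD=0.1438

d₁ = [ln(V₀/D) + (r + σ²/2)T] / (σ√T)
   = [ln(268.0739/195.5528) + (0.0569 + 0.5·0.2626²)·1.5788] / (0.2626·√1.5788)
   = [0.315432 + 0.144270] / 0.329958 = 1.393215
d₂ = d₁ − σ√T = 1.393215 − 0.329958 = 1.063257
risk-neutral PD = N(−d₂) = N(-1.063257) = 0.143833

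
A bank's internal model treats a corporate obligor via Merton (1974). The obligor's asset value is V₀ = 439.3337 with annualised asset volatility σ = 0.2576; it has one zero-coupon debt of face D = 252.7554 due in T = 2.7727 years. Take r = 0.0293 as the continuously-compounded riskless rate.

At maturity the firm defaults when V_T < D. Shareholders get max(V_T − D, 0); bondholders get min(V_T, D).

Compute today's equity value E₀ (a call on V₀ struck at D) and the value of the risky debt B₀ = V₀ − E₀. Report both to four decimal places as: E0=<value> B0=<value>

E0=210.4569 B0=228.8768

d₁ = [ln(V₀/D) + (r + σ²/2)T] / (σ√T)
   = [ln(439.3337/252.7554) + (0.0293 + 0.5·0.2576²)·2.7727] / (0.2576·√2.7727)
   = [0.552837 + 0.173235] / 0.428941 = 1.692710
d₂ = d₁ − σ√T = 1.692710 − 0.428941 = 1.263769
N(d₁) = 0.954745,  N(d₂) = 0.896844,  e^(−rT) = 0.921972
E₀ = V₀·N(d₁) − D·e^(−rT)·N(d₂)
   = 439.3337·0.954745 − 252.7554·0.921972·0.896844 = 210.456930
B₀ = V₀ − E₀ = 439.3337 − 210.456930 = 228.876770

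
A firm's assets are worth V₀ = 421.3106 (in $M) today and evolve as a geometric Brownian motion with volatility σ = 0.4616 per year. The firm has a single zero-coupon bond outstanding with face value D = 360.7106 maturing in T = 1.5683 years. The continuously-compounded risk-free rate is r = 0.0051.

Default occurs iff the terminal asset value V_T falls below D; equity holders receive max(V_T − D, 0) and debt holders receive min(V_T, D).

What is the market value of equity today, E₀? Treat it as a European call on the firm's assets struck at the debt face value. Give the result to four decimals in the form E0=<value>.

E0=123.7492

d₁ = [ln(V₀/D) + (r + σ²/2)T] / (σ√T)
   = [ln(421.3106/360.7106) + (0.0051 + 0.5·0.4616²)·1.5683] / (0.4616·√1.5683)
   = [0.155294 + 0.175081] / 0.578070 = 0.571514
d₂ = d₁ − σ√T = 0.571514 − 0.578070 = -0.006556
N(d₁) = 0.716174,  N(d₂) = 0.497385,  e^(−rT) = 0.992034
E₀ = V₀·N(d₁) − D·e^(−rT)·N(d₂)
   = 421.3106·0.716174 − 360.7106·0.992034·0.497385 = 123.749231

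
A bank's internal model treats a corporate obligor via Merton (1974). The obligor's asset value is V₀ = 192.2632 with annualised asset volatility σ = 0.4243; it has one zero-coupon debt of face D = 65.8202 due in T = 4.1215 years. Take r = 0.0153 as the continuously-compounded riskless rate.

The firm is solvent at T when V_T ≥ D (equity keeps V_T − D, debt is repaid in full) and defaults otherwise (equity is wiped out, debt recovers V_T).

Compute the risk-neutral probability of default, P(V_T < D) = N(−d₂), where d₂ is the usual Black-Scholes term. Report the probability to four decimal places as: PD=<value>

d₁ = [ln(V₀/D) + (r + σ²/2)T] / (σ√T)
   = [ln(192.2632/65.8202) + (0.0153 + 0.5·0.4243²)·4.1215] / (0.4243·√4.1215)
   = [1.071938 + 0.434057] / 0.861392 = 1.748328
d₂ = d₁ − σ√T = 1.748328 − 0.861392 = 0.886936
risk-neutral PD = N(−d₂) = N(-0.886936) = 0.187557

PD=0.1876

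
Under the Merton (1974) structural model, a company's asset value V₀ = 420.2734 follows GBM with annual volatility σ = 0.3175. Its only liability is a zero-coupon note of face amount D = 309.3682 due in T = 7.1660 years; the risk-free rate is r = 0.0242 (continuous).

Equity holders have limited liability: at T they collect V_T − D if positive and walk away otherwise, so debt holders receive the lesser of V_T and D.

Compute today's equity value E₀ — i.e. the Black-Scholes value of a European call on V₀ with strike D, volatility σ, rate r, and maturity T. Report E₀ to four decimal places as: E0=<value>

d₁ = [ln(V₀/D) + (r + σ²/2)T] / (σ√T)
   = [ln(420.2734/309.3682) + (0.0242 + 0.5·0.3175²)·7.1660] / (0.3175·√7.1660)
   = [0.306373 + 0.534606] / 0.849928 = 0.989471
d₂ = d₁ − σ√T = 0.989471 − 0.849928 = 0.139543
N(d₁) = 0.838784,  N(d₂) = 0.555490,  e^(−rT) = 0.840787
E₀ = V₀·N(d₁) − D·e^(−rT)·N(d₂)
   = 420.2734·0.838784 − 309.3682·0.840787·0.555490 = 208.028588

E0=208.0286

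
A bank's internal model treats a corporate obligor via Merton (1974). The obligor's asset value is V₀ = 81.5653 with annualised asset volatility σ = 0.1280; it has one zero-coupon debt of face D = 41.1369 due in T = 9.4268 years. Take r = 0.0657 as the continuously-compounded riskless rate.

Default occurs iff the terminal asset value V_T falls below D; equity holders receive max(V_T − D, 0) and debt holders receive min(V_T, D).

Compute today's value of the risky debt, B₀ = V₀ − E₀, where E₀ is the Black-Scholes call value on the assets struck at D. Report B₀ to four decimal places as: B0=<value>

B0=22.1420

d₁ = [ln(V₀/D) + (r + σ²/2)T] / (σ√T)
   = [ln(81.5653/41.1369) + (0.0657 + 0.5·0.1280²)·9.4268] / (0.1280·√9.4268)
   = [0.684498 + 0.696565] / 0.393000 = 3.514160
d₂ = d₁ − σ√T = 3.514160 − 0.393000 = 3.121160
N(d₁) = 0.999779,  N(d₂) = 0.999099,  e^(−rT) = 0.538299
E₀ = V₀·N(d₁) − D·e^(−rT)·N(d₂)
   = 81.5653·0.999779 − 41.1369·0.538299·0.999099 = 59.423294
B₀ = V₀ − E₀ = 81.5653 − 59.423294 = 22.142006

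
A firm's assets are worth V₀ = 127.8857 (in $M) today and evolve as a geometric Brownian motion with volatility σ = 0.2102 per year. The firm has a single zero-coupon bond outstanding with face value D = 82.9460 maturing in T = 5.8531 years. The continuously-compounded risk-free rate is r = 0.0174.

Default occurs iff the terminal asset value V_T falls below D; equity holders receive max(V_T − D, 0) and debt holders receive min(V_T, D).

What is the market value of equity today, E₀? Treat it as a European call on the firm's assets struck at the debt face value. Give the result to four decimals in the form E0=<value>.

d₁ = [ln(V₀/D) + (r + σ²/2)T] / (σ√T)
   = [ln(127.8857/82.9460) + (0.0174 + 0.5·0.2102²)·5.8531] / (0.2102·√5.8531)
   = [0.432947 + 0.231151] / 0.508541 = 1.305889
d₂ = d₁ − σ√T = 1.305889 − 0.508541 = 0.797349
N(d₁) = 0.904205,  N(d₂) = 0.787376,  e^(−rT) = 0.903170
E₀ = V₀·N(d₁) − D·e^(−rT)·N(d₂)
   = 127.8857·0.904205 − 82.9460·0.903170·0.787376 = 56.649114

E0=56.6491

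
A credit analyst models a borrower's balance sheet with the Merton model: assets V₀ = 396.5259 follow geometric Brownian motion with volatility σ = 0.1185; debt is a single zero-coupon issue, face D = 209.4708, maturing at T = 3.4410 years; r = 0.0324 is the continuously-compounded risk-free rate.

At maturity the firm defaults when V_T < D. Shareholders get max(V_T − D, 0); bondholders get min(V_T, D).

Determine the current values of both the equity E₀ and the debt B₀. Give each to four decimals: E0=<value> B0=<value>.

d₁ = [ln(V₀/D) + (r + σ²/2)T] / (σ√T)
   = [ln(396.5259/209.4708) + (0.0324 + 0.5·0.1185²)·3.4410] / (0.1185·√3.4410)
   = [0.638157 + 0.135648] / 0.219817 = 3.520229
d₂ = d₁ − σ√T = 3.520229 − 0.219817 = 3.300412
N(d₁) = 0.999784,  N(d₂) = 0.999517,  e^(−rT) = 0.894502
E₀ = V₀·N(d₁) − D·e^(−rT)·N(d₂)
   = 396.5259·0.999784 − 209.4708·0.894502·0.999517 = 209.158860
B₀ = V₀ − E₀ = 396.5259 − 209.158860 = 187.367040

E0=209.1589 B0=187.3670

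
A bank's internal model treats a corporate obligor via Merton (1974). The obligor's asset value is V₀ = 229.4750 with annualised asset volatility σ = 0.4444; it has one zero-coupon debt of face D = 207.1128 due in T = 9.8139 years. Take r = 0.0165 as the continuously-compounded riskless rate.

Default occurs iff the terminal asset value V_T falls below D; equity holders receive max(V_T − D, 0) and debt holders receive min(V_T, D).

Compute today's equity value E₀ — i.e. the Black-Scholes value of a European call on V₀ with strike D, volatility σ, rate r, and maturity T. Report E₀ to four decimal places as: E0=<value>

E0=132.4114

d₁ = [ln(V₀/D) + (r + σ²/2)T] / (σ√T)
   = [ln(229.4750/207.1128) + (0.0165 + 0.5·0.4444²)·9.8139] / (0.4444·√9.8139)
   = [0.102531 + 1.131010] / 1.392178 = 0.886050
d₂ = d₁ − σ√T = 0.886050 − 1.392178 = -0.506128
N(d₁) = 0.812205,  N(d₂) = 0.306383,  e^(−rT) = 0.850501
E₀ = V₀·N(d₁) − D·e^(−rT)·N(d₂)
   = 229.4750·0.812205 − 207.1128·0.850501·0.306383 = 132.411350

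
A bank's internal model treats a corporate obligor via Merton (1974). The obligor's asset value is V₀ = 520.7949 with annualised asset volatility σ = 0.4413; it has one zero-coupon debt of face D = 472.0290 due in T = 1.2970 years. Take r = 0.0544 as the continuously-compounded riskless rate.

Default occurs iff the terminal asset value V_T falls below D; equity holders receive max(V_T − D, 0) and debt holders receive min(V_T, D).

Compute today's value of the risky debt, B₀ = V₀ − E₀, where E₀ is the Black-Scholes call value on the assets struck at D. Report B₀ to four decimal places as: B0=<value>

d₁ = [ln(V₀/D) + (r + σ²/2)T] / (σ√T)
   = [ln(520.7949/472.0290) + (0.0544 + 0.5·0.4413²)·1.2970] / (0.4413·√1.2970)
   = [0.098316 + 0.196849] / 0.502579 = 0.587302
d₂ = d₁ − σ√T = 0.587302 − 0.502579 = 0.084723
N(d₁) = 0.721499,  N(d₂) = 0.533759,  e^(−rT) = 0.931875
E₀ = V₀·N(d₁) − D·e^(−rT)·N(d₂)
   = 520.7949·0.721499 − 472.0290·0.931875·0.533759 = 140.967512
B₀ = V₀ − E₀ = 520.7949 − 140.967512 = 379.827388

B0=379.8274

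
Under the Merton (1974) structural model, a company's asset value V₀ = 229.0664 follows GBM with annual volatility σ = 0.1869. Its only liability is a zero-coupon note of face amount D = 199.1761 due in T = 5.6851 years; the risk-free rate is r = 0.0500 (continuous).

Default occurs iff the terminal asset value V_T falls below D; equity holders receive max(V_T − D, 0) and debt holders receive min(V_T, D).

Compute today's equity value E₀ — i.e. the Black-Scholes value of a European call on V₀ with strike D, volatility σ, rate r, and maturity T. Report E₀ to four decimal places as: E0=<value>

d₁ = [ln(V₀/D) + (r + σ²/2)T] / (σ√T)
   = [ln(229.0664/199.1761) + (0.0500 + 0.5·0.1869²)·5.6851] / (0.1869·√5.6851)
   = [0.139823 + 0.383550] / 0.445634 = 1.174444
d₂ = d₁ − σ√T = 1.174444 − 0.445634 = 0.728810
N(d₁) = 0.879891,  N(d₂) = 0.766941,  e^(−rT) = 0.752575
E₀ = V₀·N(d₁) − D·e^(−rT)·N(d₂)
   = 229.0664·0.879891 − 199.1761·0.752575·0.766941 = 86.593004

E0=86.5930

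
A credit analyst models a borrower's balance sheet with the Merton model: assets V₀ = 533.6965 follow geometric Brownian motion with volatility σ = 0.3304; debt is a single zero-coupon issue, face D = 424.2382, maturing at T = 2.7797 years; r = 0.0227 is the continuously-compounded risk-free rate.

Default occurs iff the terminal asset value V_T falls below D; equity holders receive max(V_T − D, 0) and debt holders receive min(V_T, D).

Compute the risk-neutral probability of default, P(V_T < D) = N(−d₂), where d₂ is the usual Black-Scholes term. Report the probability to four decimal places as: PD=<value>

d₁ = [ln(V₀/D) + (r + σ²/2)T] / (σ√T)
   = [ln(533.6965/424.2382) + (0.0227 + 0.5·0.3304²)·2.7797] / (0.3304·√2.7797)
   = [0.229532 + 0.214821] / 0.550857 = 0.806658
d₂ = d₁ − σ√T = 0.806658 − 0.550857 = 0.255801
risk-neutral PD = N(−d₂) = N(-0.255801) = 0.399052

PD=0.3991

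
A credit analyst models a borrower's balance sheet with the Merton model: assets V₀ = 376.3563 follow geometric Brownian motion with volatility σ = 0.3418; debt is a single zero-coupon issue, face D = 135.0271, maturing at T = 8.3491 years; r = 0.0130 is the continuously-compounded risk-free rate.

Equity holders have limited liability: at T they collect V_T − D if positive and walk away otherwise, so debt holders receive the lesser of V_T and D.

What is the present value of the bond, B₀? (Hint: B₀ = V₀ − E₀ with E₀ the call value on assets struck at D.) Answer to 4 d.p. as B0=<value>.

B0=109.0034

d₁ = [ln(V₀/D) + (r + σ²/2)T] / (σ√T)
   = [ln(376.3563/135.0271) + (0.0130 + 0.5·0.3418²)·8.3491] / (0.3418·√8.3491)
   = [1.025061 + 0.596239] / 0.987625 = 1.641616
d₂ = d₁ − σ√T = 1.641616 − 0.987625 = 0.653991
N(d₁) = 0.949665,  N(d₂) = 0.743441,  e^(−rT) = 0.897145
E₀ = V₀·N(d₁) − D·e^(−rT)·N(d₂)
   = 376.3563·0.949665 − 135.0271·0.897145·0.743441 = 267.352870
B₀ = V₀ − E₀ = 376.3563 − 267.352870 = 109.003430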